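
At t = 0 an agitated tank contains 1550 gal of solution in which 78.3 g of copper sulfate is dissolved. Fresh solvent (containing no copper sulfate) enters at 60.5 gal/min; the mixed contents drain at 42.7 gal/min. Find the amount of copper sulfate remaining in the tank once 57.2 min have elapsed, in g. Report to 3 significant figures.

23.3 g

Total volume: dV/dt = Q_in − Q_out = 17.800 gal/min, so V(t) = 1550 + 17.800 t and V(57.2) = 2568.2 gal.
No copper sulfate enters, so dm/dt = −Q_out · (m/V).
dm/m = −Q_out dt/(V₀ + 17.800 t); integrating gives ln(m/m₀) = −(Q_out/(Q_in−Q_out)) ln(V/V₀).
m = m₀ (V₀/V)^(Q_out/(Q_in−Q_out)) = 78.3 × (1550/2568.2)^(2.3989) = 23.319 g.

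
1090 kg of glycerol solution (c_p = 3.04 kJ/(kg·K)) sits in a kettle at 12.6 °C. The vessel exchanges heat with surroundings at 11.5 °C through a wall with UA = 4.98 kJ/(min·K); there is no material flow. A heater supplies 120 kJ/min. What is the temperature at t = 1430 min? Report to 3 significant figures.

Lumped-capacitance energy balance: M c_p dT/dt = UA(T_amb − T) + Q̇.
dT/dt = (T_ss − T)/τ with T_ss = T_amb + Q̇/UA = 11.5 + 120/4.98 = 35.596 °C, τ = M c_p/UA = 1090·3.04/4.98 = 665.38 min.
This is linear first-order; T(t) = T_ss + (T₀ − T_ss) e^(−t/τ).
T(1430) = 35.596 + (-22.996)·0.11658 = 32.915 °C.

32.9 °C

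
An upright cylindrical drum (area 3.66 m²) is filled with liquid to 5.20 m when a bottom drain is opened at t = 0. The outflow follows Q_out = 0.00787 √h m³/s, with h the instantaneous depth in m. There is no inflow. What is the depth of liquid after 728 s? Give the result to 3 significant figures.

With no inflow, A dh/dt = −0.00787 √h.
This is separable: 2 d(√h)/dt = −0.00787/A, so √h = √h₀ − (0.00787/(2A)) t.
√h = √5.20 − 0.00787·728/(2·3.66) = 2.2804 − 0.78270 = 1.4977.
h = 1.4977² = 2.2430 m.

2.24 m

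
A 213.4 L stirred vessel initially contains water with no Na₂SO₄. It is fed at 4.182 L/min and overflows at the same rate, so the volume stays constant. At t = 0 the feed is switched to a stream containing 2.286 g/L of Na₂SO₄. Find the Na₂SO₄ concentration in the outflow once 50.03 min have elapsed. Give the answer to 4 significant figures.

Mass balance on the solute (V constant): V dC/dt = Q(C_in − C).
So dC/dt = (C_in − C)/τ with τ = V/Q = 213.4/4.182 = 51.0282 min.
Solution: C(t) = C_in + (C₀ − C_in) e^(−t/τ).
C(50.03) = 2.286 + (0 − 2.286)·e^(−50.03/51.0282) = 2.286 + (-2.28600)·0.375147 = 1.42841 g/L.

1.428 g/L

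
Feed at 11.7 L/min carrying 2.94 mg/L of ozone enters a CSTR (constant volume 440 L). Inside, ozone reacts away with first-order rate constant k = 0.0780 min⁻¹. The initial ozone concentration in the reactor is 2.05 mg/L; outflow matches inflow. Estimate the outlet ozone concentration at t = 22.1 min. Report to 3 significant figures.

0.877 mg/L

V dC/dt = Q(C_in − C) − k V C.
This is linear with rate a = Q/V + k = 0.10459 min⁻¹.
C_ss = Q C_in/(Q + kV) = 0.74746 mg/L; C(t) = C_ss + (C₀ − C_ss) e^(−a t).
C(22.1) = 0.74746 + (1.3025)·e^(−0.10459·22.1) = 0.74746 + (1.3025)·0.099117 = 0.87656 mg/L.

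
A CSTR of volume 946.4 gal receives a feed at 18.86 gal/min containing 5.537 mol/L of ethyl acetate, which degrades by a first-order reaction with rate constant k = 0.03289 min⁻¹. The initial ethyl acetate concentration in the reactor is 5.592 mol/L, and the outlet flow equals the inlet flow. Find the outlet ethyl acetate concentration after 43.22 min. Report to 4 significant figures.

Species balance: V dC/dt = Q C_in − Q C − k V C.
This is linear with rate a = Q/V + k = 0.0528181 min⁻¹.
C_ss = Q C_in/(Q + kV) = 2.08910 mol/L; C(t) = C_ss + (C₀ − C_ss) e^(−a t).
C(43.22) = 2.08910 + (3.50290)·e^(−0.0528181·43.22) = 2.08910 + (3.50290)·0.101998 = 2.44639 mol/L.

2.446 mol/L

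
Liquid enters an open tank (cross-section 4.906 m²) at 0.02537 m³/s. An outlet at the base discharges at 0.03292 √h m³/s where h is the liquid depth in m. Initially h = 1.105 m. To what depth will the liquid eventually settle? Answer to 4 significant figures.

Level balance: A dh/dt = 0.02537 − 0.03292 √h. Setting dh/dt = 0:
Q_in = 0.03292 √h_ss ⇒ √h_ss = 0.02537/0.03292 = 0.770656.
h_ss = 0.770656² = 0.593911 m. (Since h₀ = 1.105 m > h_ss, the level will fall toward this value.)

0.5939 m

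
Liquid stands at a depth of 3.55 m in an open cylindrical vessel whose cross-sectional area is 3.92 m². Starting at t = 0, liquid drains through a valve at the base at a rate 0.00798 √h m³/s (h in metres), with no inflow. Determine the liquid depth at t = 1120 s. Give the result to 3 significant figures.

0.554 m

With no inflow, A dh/dt = −0.00798 √h.
∫ h^(−1/2) dh = −(0.00798/A) ∫ dt, giving 2√h = 2√h₀ − (0.00798/A) t.
√h = √3.55 − 0.00798·1120/(2·3.92) = 1.8841 − 1.1400 = 0.74414.
h = 0.74414² = 0.55375 m.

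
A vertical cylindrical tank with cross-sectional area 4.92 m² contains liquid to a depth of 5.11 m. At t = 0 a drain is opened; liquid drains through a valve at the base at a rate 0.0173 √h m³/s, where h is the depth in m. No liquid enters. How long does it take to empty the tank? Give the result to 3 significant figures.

1290 s

Unsteady balance on liquid volume: A dh/dt = −0.0173 √h.
This is separable: 2 d(√h)/dt = −0.0173/A, so √h = √h₀ − (0.0173/(2A)) t.
Set h = 0: 2√h₀ = (0.0173/A) t_empty ⇒ t_empty = 2A√h₀/0.0173.
t_empty = 2·4.92·√5.11/0.0173 = 9.8400·2.2605/0.0173 = 1285.8 s.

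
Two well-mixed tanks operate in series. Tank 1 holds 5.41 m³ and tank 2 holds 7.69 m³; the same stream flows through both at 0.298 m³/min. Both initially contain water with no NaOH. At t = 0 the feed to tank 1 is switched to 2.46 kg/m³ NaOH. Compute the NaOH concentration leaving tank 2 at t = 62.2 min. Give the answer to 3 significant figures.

Species balance on tank i: dCᵢ/dt = (Cᵢ₋₁ − Cᵢ)/τᵢ with τᵢ = Vᵢ/Q.
τ₁ = 5.41/0.298 = 18.154 min; τ₂ = 7.69/0.298 = 25.805 min.
Solving the cascade with C₁(0)=C₂(0)=0 gives C₂(t) = C_in[1 − (τ₁ e^(−t/τ₁) − τ₂ e^(−t/τ₂))/(τ₁ − τ₂)].
At t = 62.2: e^(−t/τ₁) = 0.032511, e^(−t/τ₂) = 0.089784.
C₂ = 2.46·[1 − (18.154·0.032511 − 25.805·0.089784)/(-7.6510)] = 2.46·0.77432 = 1.9048 kg/m³.

1.90 kg/m³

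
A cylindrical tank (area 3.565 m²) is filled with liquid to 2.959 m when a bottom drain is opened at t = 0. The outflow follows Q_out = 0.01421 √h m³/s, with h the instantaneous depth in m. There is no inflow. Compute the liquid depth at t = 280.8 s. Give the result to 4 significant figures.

1.347 m

Accumulation of liquid (constant cross-section A): A dh/dt = −0.01421 √h.
Separate and integrate: 2(√h − √h₀) = −(0.01421/A) t.
√h = √2.959 − 0.01421·280.8/(2·3.565) = 1.72017 − 0.559631 = 1.16054.
h = 1.16054² = 1.34686 m.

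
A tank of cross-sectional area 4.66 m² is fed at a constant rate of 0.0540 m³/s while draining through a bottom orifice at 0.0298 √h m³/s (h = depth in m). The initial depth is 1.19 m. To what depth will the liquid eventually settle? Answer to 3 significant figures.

3.28 m

Unsteady balance on liquid volume: A dh/dt = Q_in − 0.0298 √h. At steady state dh/dt = 0:
Q_in = 0.0298 √h_ss ⇒ √h_ss = 0.0540/0.0298 = 1.8121.
h_ss = 1.8121² = 3.2836 m. (Since h₀ = 1.19 m < h_ss, the level will rise toward this value.)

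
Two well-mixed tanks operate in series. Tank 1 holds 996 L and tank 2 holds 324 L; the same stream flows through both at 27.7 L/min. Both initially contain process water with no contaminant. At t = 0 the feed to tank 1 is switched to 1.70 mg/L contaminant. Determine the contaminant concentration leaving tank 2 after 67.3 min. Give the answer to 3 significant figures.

1.31 mg/L

Time constants: τᵢ = Vᵢ/Q for each well-mixed tank.
τ₁ = 996/27.7 = 35.957 min; τ₂ = 324/27.7 = 11.697 min.
Tank 1: C₁ = C_in(1 − e^(−t/τ₁)). Tank 2 (τ₁ ≠ τ₂): C₂ = C_in[1 − (τ₁ e^(−t/τ₁) − τ₂ e^(−t/τ₂))/(τ₁ − τ₂)].
At t = 67.3: e^(−t/τ₁) = 0.15386, e^(−t/τ₂) = 0.0031709.
C₂ = 1.70·[1 − (35.957·0.15386 − 11.697·0.0031709)/(24.260)] = 1.70·0.77348 = 1.3149 mg/L.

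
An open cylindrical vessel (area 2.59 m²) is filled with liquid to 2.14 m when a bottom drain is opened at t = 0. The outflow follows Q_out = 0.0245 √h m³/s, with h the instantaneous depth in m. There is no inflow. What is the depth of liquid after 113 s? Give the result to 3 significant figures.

0.862 m

Volume balance on the tank: A dh/dt = −0.0245 √h.
Separate and integrate: 2(√h − √h₀) = −(0.0245/A) t.
√h = √2.14 − 0.0245·113/(2·2.59) = 1.4629 − 0.53446 = 0.92841.
h = 0.92841² = 0.86195 m.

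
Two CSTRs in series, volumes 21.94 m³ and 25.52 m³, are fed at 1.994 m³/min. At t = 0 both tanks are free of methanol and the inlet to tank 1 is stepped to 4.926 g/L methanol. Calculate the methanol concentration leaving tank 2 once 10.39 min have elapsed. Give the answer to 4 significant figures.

1.075 g/L

Each tank obeys Vᵢ dCᵢ/dt = Q(Cᵢ₋₁ − Cᵢ), so τᵢ = Vᵢ/Q.
τ₁ = 21.94/1.994 = 11.0030 min; τ₂ = 25.52/1.994 = 12.7984 min.
Solving the cascade with C₁(0)=C₂(0)=0 gives C₂(t) = C_in[1 − (τ₁ e^(−t/τ₁) − τ₂ e^(−t/τ₂))/(τ₁ − τ₂)].
At t = 10.39: e^(−t/τ₁) = 0.388957, e^(−t/τ₂) = 0.444049.
C₂ = 4.926·[1 − (11.0030·0.388957 − 12.7984·0.444049)/(-1.79539)] = 4.926·0.218319 = 1.07544 g/L.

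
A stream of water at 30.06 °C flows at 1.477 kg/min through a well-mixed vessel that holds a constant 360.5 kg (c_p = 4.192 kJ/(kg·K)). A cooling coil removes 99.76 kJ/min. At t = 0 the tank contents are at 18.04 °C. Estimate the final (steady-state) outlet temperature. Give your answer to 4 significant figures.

Energy balance: M c_p dT/dt = ṁ c_p (T_in − T) − 99.76.
At steady state dT/dt = 0 ⇒ T_ss = T_in − Q̇/(ṁ c_p) = 30.06 − 99.76/(1.477·4.192) = 13.9478 °C.

13.95 °C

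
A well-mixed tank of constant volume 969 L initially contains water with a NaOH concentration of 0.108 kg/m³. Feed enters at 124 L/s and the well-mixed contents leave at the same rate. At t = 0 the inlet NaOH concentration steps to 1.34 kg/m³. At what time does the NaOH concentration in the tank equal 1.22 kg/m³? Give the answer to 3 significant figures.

18.2 s

Unsteady species balance (constant V, well mixed): V dC/dt = Q(C_in − C), so τ = V/Q = 7.8145 s.
C(t) = C_in + (C₀ − C_in) e^(−t/τ). Set C = 1.22 and solve for t:
e^(−t/τ) = (C − C_in)/(C₀ − C_in) = (1.22 − 1.34)/(0.108 − 1.34) = 0.097403
t = −τ ln(…) = 7.8145 × 2.3289 = 18.199 s.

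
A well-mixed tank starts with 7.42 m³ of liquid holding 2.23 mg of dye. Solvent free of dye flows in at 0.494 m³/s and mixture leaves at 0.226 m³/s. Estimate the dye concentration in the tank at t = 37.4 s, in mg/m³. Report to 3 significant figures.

Let m(t) be the amount of dye. Volume: V(t) = V₀ + (Q_in − Q_out) t = 7.42 + 0.26800 t; V(37.4) = 17.443 m³.
Species balance (pure solvent in): dm/dt = −Q_out · m/V(t).
Separate: dm/m = −Q_out dt/V(t) ⇒ ln(m/m₀) = −(Q_out/(Q_in−Q_out)) ln(V/V₀).
m = m₀ (V₀/V)^(Q_out/(Q_in−Q_out)) = 2.23 × (7.42/17.443)^(0.84328) = 1.0846 mg.
C = m/V = 1.0846/17.443 = 0.062177 mg/m³.

0.0622 mg/m³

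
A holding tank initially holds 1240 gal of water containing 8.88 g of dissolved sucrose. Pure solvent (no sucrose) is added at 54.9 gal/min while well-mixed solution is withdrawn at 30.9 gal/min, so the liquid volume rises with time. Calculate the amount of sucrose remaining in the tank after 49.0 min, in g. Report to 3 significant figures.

Total volume: dV/dt = Q_in − Q_out = 24.000 gal/min, so V(t) = 1240 + 24.000 t and V(49.0) = 2416.0 gal.
Species balance (pure solvent in): dm/dt = −Q_out · m/V(t).
Separate: dm/m = −Q_out dt/V(t) ⇒ ln(m/m₀) = −(Q_out/(Q_in−Q_out)) ln(V/V₀).
m = m₀ (V₀/V)^(Q_out/(Q_in−Q_out)) = 8.88 × (1240/2416.0)^(1.2875) = 3.7623 g.

3.76 g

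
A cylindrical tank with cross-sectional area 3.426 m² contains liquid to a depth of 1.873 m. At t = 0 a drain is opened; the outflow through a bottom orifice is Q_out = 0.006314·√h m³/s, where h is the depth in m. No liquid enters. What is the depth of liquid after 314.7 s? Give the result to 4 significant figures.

1.163 m

With no inflow, A dh/dt = −0.006314 √h.
∫ h^(−1/2) dh = −(0.006314/A) ∫ dt, giving 2√h = 2√h₀ − (0.006314/A) t.
√h = √1.873 − 0.006314·314.7/(2·3.426) = 1.36858 − 0.289991 = 1.07859.
h = 1.07859² = 1.16335 m.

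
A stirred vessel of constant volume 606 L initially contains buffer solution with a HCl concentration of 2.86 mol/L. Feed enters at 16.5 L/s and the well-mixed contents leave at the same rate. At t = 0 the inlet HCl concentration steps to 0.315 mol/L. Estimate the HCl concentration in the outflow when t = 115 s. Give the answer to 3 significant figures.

Transient balance on the dissolved component: V dC/dt = Q(C_in − C).
So dC/dt = (C_in − C)/τ with τ = V/Q = 606/16.5 = 36.727 s.
C approaches C_in exponentially: C(t) = C_in + (C₀ − C_in) e^(−t/τ).
C(115) = 0.315 + (2.86 − 0.315)·e^(−115/36.727) = 0.315 + (2.5450)·0.043666 = 0.42613 mol/L.

0.426 mol/L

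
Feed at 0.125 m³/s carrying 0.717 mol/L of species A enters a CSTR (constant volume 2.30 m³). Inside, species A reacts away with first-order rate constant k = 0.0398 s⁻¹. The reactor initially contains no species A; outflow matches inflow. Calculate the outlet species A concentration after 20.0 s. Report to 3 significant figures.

0.351 mol/L

Species balance: V dC/dt = Q C_in − Q C − k V C.
This is linear with rate a = Q/V + k = 0.094148 s⁻¹.
C_ss = Q C_in/(Q + kV) = 0.41390 mol/L; C(t) = C_ss + (C₀ − C_ss) e^(−a t).
C(20.0) = 0.41390 + (-0.41390)·e^(−0.094148·20.0) = 0.41390 + (-0.41390)·0.15214 = 0.35093 mol/L.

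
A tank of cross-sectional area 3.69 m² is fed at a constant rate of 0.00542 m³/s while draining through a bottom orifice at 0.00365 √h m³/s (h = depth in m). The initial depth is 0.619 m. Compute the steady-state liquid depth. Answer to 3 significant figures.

Level balance: A dh/dt = 0.00542 − 0.00365 √h. Setting dh/dt = 0:
Q_in = 0.00365 √h_ss ⇒ √h_ss = 0.00542/0.00365 = 1.4849.
h_ss = 1.4849² = 2.2050 m. (Since h₀ = 0.619 m < h_ss, the level will rise toward this value.)

2.21 m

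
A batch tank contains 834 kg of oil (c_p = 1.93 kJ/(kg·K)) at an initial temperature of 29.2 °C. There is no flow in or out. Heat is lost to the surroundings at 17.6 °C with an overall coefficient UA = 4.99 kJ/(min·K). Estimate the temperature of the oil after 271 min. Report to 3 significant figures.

22.6 °C

Lumped-capacitance energy balance: M c_p dT/dt = UA(T_amb − T).
dT/dt = (T_ss − T)/τ with T_ss = T_amb = 17.600 °C, τ = M c_p/UA = 834·1.93/4.99 = 322.57 min.
Solution: T(t) = T_ss + (T₀ − T_ss) e^(−t/τ).
T(271) = 17.600 + (11.600)·0.43165 = 22.607 °C.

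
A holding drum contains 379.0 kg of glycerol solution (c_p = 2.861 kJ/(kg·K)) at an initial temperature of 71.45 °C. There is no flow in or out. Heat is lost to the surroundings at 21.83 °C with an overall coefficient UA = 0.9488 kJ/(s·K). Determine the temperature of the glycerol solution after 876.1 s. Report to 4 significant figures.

44.88 °C

Lumped-capacitance energy balance: M c_p dT/dt = UA(T_amb − T).
dT/dt = (T_ss − T)/τ with T_ss = T_amb = 21.8300 °C, τ = M c_p/UA = 379.0·2.861/0.9488 = 1142.83 s.
Integrating: T(t) = T_ss + (T₀ − T_ss) e^(−t/τ).
T(876.1) = 21.8300 + (49.6200)·0.464588 = 44.8829 °C.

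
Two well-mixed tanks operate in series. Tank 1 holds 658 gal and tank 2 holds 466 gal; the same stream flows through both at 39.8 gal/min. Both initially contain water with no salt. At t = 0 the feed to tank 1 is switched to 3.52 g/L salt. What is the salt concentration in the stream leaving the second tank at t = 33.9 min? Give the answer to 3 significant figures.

Time constants: τᵢ = Vᵢ/Q for each well-mixed tank.
τ₁ = 658/39.8 = 16.533 min; τ₂ = 466/39.8 = 11.709 min.
Tank 1: C₁ = C_in(1 − e^(−t/τ₁)). Tank 2 (τ₁ ≠ τ₂): C₂ = C_in[1 − (τ₁ e^(−t/τ₁) − τ₂ e^(−t/τ₂))/(τ₁ − τ₂)].
At t = 33.9: e^(−t/τ₁) = 0.12867, e^(−t/τ₂) = 0.055281.
C₂ = 3.52·[1 − (16.533·0.12867 − 11.709·0.055281)/(4.8241)] = 3.52·0.69320 = 2.4401 g/L.

2.44 g/L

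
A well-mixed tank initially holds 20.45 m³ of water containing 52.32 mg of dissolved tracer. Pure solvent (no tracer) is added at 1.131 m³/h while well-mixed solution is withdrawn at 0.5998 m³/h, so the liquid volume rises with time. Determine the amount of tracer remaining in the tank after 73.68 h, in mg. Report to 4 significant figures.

Let m(t) be the amount of tracer. Volume: V(t) = V₀ + (Q_in − Q_out) t = 20.45 + 0.531200 t; V(73.68) = 59.5888 m³.
Species balance (pure solvent in): dm/dt = −Q_out · m/V(t).
Separate: dm/m = −Q_out dt/V(t) ⇒ ln(m/m₀) = −(Q_out/(Q_in−Q_out)) ln(V/V₀).
m = m₀ (V₀/V)^(Q_out/(Q_in−Q_out)) = 52.32 × (20.45/59.5888)^(1.12914) = 15.6392 mg.

15.64 mg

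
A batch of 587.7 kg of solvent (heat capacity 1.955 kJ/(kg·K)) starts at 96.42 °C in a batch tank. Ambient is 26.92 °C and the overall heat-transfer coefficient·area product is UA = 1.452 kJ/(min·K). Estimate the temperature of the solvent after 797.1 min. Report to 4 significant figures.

Lumped-capacitance energy balance: M c_p dT/dt = UA(T_amb − T).
dT/dt = (T_ss − T)/τ with T_ss = T_amb = 26.9200 °C, τ = M c_p/UA = 587.7·1.955/1.452 = 791.290 min.
This is linear first-order; T(t) = T_ss + (T₀ − T_ss) e^(−t/τ).
T(797.1) = 26.9200 + (69.5000)·0.365188 = 52.3006 °C.

52.30 °C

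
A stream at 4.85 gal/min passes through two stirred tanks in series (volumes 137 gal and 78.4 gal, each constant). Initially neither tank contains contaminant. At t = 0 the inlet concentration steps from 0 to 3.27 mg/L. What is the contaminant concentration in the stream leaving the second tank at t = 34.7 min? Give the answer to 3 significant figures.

1.54 mg/L

Species balance on tank i: dCᵢ/dt = (Cᵢ₋₁ − Cᵢ)/τᵢ with τᵢ = Vᵢ/Q.
τ₁ = 137/4.85 = 28.247 min; τ₂ = 78.4/4.85 = 16.165 min.
Tank 1: C₁ = C_in(1 − e^(−t/τ₁)). Tank 2 (τ₁ ≠ τ₂): C₂ = C_in[1 − (τ₁ e^(−t/τ₁) − τ₂ e^(−t/τ₂))/(τ₁ − τ₂)].
At t = 34.7: e^(−t/τ₁) = 0.29275, e^(−t/τ₂) = 0.11688.
C₂ = 3.27·[1 − (28.247·0.29275 − 16.165·0.11688)/(12.082)] = 3.27·0.47195 = 1.5433 mg/L.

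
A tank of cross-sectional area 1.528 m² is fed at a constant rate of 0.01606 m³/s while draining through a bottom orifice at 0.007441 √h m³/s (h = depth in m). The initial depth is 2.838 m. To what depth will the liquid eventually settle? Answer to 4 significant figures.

A dh/dt = Q_in − 0.007441 √h. Steady state requires inflow = outflow:
Q_in = 0.007441 √h_ss ⇒ √h_ss = 0.01606/0.007441 = 2.15831.
h_ss = 2.15831² = 4.65831 m. (Since h₀ = 2.838 m < h_ss, the level will rise toward this value.)

4.658 m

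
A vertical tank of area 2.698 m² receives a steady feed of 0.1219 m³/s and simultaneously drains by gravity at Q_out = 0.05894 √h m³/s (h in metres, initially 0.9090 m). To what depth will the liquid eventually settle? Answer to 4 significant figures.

A dh/dt = Q_in − 0.05894 √h. Steady state requires inflow = outflow:
Q_in = 0.05894 √h_ss ⇒ √h_ss = 0.1219/0.05894 = 2.06820.
h_ss = 2.06820² = 4.27747 m. (Since h₀ = 0.9090 m < h_ss, the level will rise toward this value.)

4.277 m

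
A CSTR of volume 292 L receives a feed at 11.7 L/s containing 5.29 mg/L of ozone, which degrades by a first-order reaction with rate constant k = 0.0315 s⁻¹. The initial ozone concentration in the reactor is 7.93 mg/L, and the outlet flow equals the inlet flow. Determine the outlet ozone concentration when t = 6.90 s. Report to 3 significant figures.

5.99 mg/L

Species balance: V dC/dt = Q C_in − Q C − k V C.
dC/dt = (Q/V) C_in − (Q/V + k) C; effective rate a = Q/V + k = 0.040068 + 0.0315 = 0.071568 s⁻¹.
C_ss = Q C_in/(Q + kV) = 2.9617 mg/L; C(t) = C_ss + (C₀ − C_ss) e^(−a t).
C(6.90) = 2.9617 + (4.9683)·e^(−0.071568·6.90) = 2.9617 + (4.9683)·0.61029 = 5.9938 mg/L.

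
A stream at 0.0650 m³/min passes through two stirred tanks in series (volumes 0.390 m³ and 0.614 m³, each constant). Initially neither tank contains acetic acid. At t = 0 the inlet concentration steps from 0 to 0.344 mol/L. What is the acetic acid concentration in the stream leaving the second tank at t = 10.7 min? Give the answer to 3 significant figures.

0.141 mol/L

Time constants: τᵢ = Vᵢ/Q for each well-mixed tank.
τ₁ = 0.390/0.0650 = 6.0000 min; τ₂ = 0.614/0.0650 = 9.4462 min.
Tank 1: C₁ = C_in(1 − e^(−t/τ₁)). Tank 2 (τ₁ ≠ τ₂): C₂ = C_in[1 − (τ₁ e^(−t/τ₁) − τ₂ e^(−t/τ₂))/(τ₁ − τ₂)].
At t = 10.7: e^(−t/τ₁) = 0.16808, e^(−t/τ₂) = 0.32215.
C₂ = 0.344·[1 − (6.0000·0.16808 − 9.4462·0.32215)/(-3.4462)] = 0.344·0.40960 = 0.14090 mol/L.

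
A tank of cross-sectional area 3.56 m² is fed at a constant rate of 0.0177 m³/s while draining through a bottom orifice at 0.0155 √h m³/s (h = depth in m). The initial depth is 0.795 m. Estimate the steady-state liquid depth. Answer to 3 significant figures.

1.30 m

A dh/dt = Q_in − 0.0155 √h. Steady state requires inflow = outflow:
Q_in = 0.0155 √h_ss ⇒ √h_ss = 0.0177/0.0155 = 1.1419.
h_ss = 1.1419² = 1.3040 m. (Since h₀ = 0.795 m < h_ss, the level will rise toward this value.)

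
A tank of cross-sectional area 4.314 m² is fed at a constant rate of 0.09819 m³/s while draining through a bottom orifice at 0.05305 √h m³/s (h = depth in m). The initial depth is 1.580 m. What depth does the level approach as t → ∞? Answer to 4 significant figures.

Level balance: A dh/dt = 0.09819 − 0.05305 √h. Setting dh/dt = 0:
Q_in = 0.05305 √h_ss ⇒ √h_ss = 0.09819/0.05305 = 1.85090.
h_ss = 1.85090² = 3.42581 m. (Since h₀ = 1.580 m < h_ss, the level will rise toward this value.)

3.426 m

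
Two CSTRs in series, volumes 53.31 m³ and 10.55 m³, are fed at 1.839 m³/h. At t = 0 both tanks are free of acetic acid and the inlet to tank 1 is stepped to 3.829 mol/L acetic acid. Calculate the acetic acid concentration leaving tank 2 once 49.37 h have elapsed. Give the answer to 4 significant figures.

2.960 mol/L

Time constants: τᵢ = Vᵢ/Q for each well-mixed tank.
τ₁ = 53.31/1.839 = 28.9886 h; τ₂ = 10.55/1.839 = 5.73681 h.
Solving the cascade with C₁(0)=C₂(0)=0 gives C₂(t) = C_in[1 − (τ₁ e^(−t/τ₁) − τ₂ e^(−t/τ₂))/(τ₁ − τ₂)].
At t = 49.37: e^(−t/τ₁) = 0.182121, e^(−t/τ₂) = 0.000183037.
C₂ = 3.829·[1 − (28.9886·0.182121 − 5.73681·0.000183037)/(23.2518)] = 3.829·0.772990 = 2.95978 mol/L.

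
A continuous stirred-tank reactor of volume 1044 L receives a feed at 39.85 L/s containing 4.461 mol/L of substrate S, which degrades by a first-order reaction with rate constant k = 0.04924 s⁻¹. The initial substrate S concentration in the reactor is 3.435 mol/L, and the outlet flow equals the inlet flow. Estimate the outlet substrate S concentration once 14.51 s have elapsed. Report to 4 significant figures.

Species balance: V dC/dt = Q C_in − Q C − k V C.
This is linear with rate a = Q/V + k = 0.0874105 s⁻¹.
C_ss = Q C_in/(Q + kV) = 1.94803 mol/L; C(t) = C_ss + (C₀ − C_ss) e^(−a t).
C(14.51) = 1.94803 + (1.48697)·e^(−0.0874105·14.51) = 1.94803 + (1.48697)·0.281302 = 2.36632 mol/L.

2.366 mol/L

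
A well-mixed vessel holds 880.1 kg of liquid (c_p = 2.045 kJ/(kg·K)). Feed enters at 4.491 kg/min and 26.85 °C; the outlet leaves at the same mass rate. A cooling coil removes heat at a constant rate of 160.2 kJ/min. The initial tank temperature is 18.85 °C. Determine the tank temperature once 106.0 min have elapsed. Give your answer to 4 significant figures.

14.90 °C

Energy balance: M c_p dT/dt = ṁ c_p (T_in − T) − 160.2.
Rearrange: dT/dt = (T_ss − T)/τ with τ = M/ṁ = 195.970 min and T_ss = T_in − Q̇/(ṁ c_p) = 9.40680 °C.
This is linear first-order; T(t) = T_ss + (T₀ − T_ss) e^(−t/τ).
T(106.0) = 9.40680 + (9.44320)·e^(−106.0/195.970) = 9.40680 + (9.44320)·0.582224 = 14.9049 °C.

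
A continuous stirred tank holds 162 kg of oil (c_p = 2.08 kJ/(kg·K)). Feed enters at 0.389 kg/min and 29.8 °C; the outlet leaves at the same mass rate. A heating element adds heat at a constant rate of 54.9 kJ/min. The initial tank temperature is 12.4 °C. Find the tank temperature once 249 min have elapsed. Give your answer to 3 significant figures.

50.8 °C

M c_p dT/dt = ṁ c_p (T_in − T) + Q̇.
Rearrange: dT/dt = (T_ss − T)/τ with τ = M/ṁ = 416.45 min and T_ss = T_in + Q̇/(ṁ c_p) = 97.651 °C.
Solution: T(t) = T_ss + (T₀ − T_ss) e^(−t/τ).
T(249) = 97.651 + (-85.251)·e^(−249/416.45) = 97.651 + (-85.251)·0.54996 = 50.766 °C.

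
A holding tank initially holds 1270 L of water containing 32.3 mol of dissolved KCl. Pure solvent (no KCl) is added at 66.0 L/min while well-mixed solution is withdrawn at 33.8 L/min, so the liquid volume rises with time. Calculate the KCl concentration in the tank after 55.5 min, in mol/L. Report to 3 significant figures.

0.00420 mol/L

Let m(t) be the amount of KCl. Volume: V(t) = V₀ + (Q_in − Q_out) t = 1270 + 32.200 t; V(55.5) = 3057.1 L.
Species balance (pure solvent in): dm/dt = −Q_out · m/V(t).
dm/m = −Q_out dt/(V₀ + 32.200 t); integrating gives ln(m/m₀) = −(Q_out/(Q_in−Q_out)) ln(V/V₀).
m = m₀ (V₀/V)^(Q_out/(Q_in−Q_out)) = 32.3 × (1270/3057.1)^(1.0497) = 12.845 mol.
C = m/V = 12.845/3057.1 = 0.0042017 mol/L.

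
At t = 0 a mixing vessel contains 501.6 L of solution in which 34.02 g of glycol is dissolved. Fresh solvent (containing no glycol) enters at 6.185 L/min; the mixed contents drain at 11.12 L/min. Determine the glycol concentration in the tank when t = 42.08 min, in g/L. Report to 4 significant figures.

Total volume: dV/dt = Q_in − Q_out = -4.93500 L/min, so V(t) = 501.6 − 4.93500 t and V(42.08) = 293.935 L.
Species balance (pure solvent in): dm/dt = −Q_out · m/V(t).
dm/m = −Q_out dt/(V₀ − 4.93500 t); integrating gives ln(m/m₀) = −(Q_out/(Q_in−Q_out)) ln(V/V₀).
m = m₀ (V₀/V)^(Q_out/(Q_in−Q_out)) = 34.02 × (501.6/293.935)^(-2.25329) = 10.2031 g.
C = m/V = 10.2031/293.935 = 0.0347120 g/L.

0.03471 g/L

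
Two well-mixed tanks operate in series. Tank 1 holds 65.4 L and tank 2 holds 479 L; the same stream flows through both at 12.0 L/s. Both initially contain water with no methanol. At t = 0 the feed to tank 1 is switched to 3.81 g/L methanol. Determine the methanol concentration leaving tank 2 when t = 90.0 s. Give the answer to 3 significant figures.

3.35 g/L

Each tank obeys Vᵢ dCᵢ/dt = Q(Cᵢ₋₁ − Cᵢ), so τᵢ = Vᵢ/Q.
τ₁ = 65.4/12.0 = 5.4500 s; τ₂ = 479/12.0 = 39.917 s.
Tank 1: C₁ = C_in(1 − e^(−t/τ₁)). Tank 2 (τ₁ ≠ τ₂): C₂ = C_in[1 − (τ₁ e^(−t/τ₁) − τ₂ e^(−t/τ₂))/(τ₁ − τ₂)].
At t = 90.0: e^(−t/τ₁) = 6.7323e-08, e^(−t/τ₂) = 0.10491.
C₂ = 3.81·[1 − (5.4500·6.7323e-08 − 39.917·0.10491)/(-34.467)] = 3.81·0.87851 = 3.3471 g/L.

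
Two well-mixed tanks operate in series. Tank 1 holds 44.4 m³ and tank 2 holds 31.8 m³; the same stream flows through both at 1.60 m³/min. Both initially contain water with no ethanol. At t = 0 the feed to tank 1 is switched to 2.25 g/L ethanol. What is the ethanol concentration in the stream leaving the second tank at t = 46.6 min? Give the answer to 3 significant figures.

Species balance on tank i: dCᵢ/dt = (Cᵢ₋₁ − Cᵢ)/τᵢ with τᵢ = Vᵢ/Q.
τ₁ = 44.4/1.60 = 27.750 min; τ₂ = 31.8/1.60 = 19.875 min.
Tank 1: C₁ = C_in(1 − e^(−t/τ₁)). Tank 2 (τ₁ ≠ τ₂): C₂ = C_in[1 − (τ₁ e^(−t/τ₁) − τ₂ e^(−t/τ₂))/(τ₁ − τ₂)].
At t = 46.6: e^(−t/τ₁) = 0.18651, e^(−t/τ₂) = 0.095880.
C₂ = 2.25·[1 − (27.750·0.18651 − 19.875·0.095880)/(7.8750)] = 2.25·0.58476 = 1.3157 g/L.

1.32 g/L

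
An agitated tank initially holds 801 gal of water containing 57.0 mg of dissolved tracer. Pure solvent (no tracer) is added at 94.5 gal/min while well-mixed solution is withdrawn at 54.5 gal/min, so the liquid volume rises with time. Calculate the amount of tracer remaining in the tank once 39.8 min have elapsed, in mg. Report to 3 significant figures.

12.8 mg

Total volume: dV/dt = Q_in − Q_out = 40.000 gal/min, so V(t) = 801 + 40.000 t and V(39.8) = 2393.0 gal.
No tracer enters, so dm/dt = −Q_out · (m/V).
Separate: dm/m = −Q_out dt/V(t) ⇒ ln(m/m₀) = −(Q_out/(Q_in−Q_out)) ln(V/V₀).
m = m₀ (V₀/V)^(Q_out/(Q_in−Q_out)) = 57.0 × (801/2393.0)^(1.3625) = 12.831 mg.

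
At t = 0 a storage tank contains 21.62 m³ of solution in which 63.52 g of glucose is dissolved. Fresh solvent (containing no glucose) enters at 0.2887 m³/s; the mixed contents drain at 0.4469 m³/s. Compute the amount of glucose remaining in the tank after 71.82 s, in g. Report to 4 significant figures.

7.731 g

Total volume: dV/dt = Q_in − Q_out = -0.158200 m³/s, so V(t) = 21.62 − 0.158200 t and V(71.82) = 10.2581 m³.
Species balance (pure solvent in): dm/dt = −Q_out · m/V(t).
dm/m = −Q_out dt/(V₀ − 0.158200 t); integrating gives ln(m/m₀) = −(Q_out/(Q_in−Q_out)) ln(V/V₀).
m = m₀ (V₀/V)^(Q_out/(Q_in−Q_out)) = 63.52 × (21.62/10.2581)^(-2.82491) = 7.73099 g.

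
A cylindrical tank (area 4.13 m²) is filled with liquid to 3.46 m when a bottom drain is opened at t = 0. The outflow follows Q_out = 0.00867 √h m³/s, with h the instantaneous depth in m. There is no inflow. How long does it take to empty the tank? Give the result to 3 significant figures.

A dh/dt = −Q_out = −0.00867 √h.
∫ h^(−1/2) dh = −(0.00867/A) ∫ dt, giving 2√h = 2√h₀ − (0.00867/A) t.
Tank is empty when √h = 0: t_empty = 2A√h₀/0.00867.
t_empty = 2·4.13·√3.46/0.00867 = 8.2600·1.8601/0.00867 = 1772.1 s.

1770 s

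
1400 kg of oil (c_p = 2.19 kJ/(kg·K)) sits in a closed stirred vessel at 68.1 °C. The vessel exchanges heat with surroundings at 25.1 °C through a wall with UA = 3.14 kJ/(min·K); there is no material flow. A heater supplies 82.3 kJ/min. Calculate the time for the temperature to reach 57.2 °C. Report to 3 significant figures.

1020 min

M c_p dT/dt = −UA(T − T_amb) + Q̇.
τ = M c_p/UA = 976.43 min; T_ss = T_amb + Q̇/UA = 25.1 + 82.3/3.14 = 51.310 °C.
T(t) = T_ss + (T₀ − T_ss)e^(−t/τ); set T = 57.2:
t = −τ ln[(T − T_ss)/(T₀ − T_ss)] = −976.43 · ln(0.35080) = 1022.9 min.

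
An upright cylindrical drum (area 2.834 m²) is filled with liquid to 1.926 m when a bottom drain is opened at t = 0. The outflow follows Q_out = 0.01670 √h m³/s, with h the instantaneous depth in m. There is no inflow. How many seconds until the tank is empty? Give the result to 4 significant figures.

471.0 s

Volume balance on the tank: A dh/dt = −0.01670 √h.
Separate and integrate: 2(√h − √h₀) = −(0.01670/A) t.
Set h = 0: 2√h₀ = (0.01670/A) t_empty ⇒ t_empty = 2A√h₀/0.01670.
t_empty = 2·2.834·√1.926/0.01670 = 5.66800·1.38780/0.01670 = 471.022 s.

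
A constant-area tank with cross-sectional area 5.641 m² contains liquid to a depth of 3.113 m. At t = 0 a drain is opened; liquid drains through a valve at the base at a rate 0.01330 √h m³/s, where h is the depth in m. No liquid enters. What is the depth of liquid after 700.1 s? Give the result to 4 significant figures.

0.8818 m

With no inflow, A dh/dt = −0.01330 √h.
This is separable: 2 d(√h)/dt = −0.01330/A, so √h = √h₀ − (0.01330/(2A)) t.
√h = √3.113 − 0.01330·700.1/(2·5.641) = 1.76437 − 0.825326 = 0.939043.
h = 0.939043² = 0.881802 m.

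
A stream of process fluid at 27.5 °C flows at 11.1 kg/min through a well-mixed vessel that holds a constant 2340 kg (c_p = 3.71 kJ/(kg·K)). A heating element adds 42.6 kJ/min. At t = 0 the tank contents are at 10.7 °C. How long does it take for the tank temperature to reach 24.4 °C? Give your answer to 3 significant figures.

Heat balance on the well-mixed liquid: M c_p dT/dt = ṁ c_p (T_in − T) + 42.6.
τ = M/ṁ = 210.81 min; T_ss = T_in + Q̇/(ṁ c_p) = 28.534 °C.
T(t) = T_ss + (T₀ − T_ss) e^(−t/τ). Set T = 24.4:
e^(−t/τ) = (24.4 − 28.534)/(10.7 − 28.534) = 0.23182
t = −210.81 · ln(0.23182) = 308.16 min.

308 min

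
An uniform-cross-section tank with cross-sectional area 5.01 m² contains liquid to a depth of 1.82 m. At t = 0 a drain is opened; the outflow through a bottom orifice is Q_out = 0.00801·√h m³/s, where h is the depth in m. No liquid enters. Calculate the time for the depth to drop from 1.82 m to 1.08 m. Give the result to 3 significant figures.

With no inflow, A dh/dt = −0.00801 √h.
Separate and integrate: 2(√h − √h₀) = −(0.00801/A) t.
t = 2A(√h₀ − √h)/0.00801 = 2·5.01·(√1.82 − √1.08)/0.00801
  = 10.020 × (1.3491 − 1.0392) / 0.00801 = 387.59 s.

388 s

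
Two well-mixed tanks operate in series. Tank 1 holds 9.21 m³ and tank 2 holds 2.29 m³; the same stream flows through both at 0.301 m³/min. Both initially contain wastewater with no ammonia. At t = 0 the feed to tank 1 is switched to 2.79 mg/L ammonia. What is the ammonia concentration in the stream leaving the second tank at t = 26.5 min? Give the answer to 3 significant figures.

Time constants: τᵢ = Vᵢ/Q for each well-mixed tank.
τ₁ = 9.21/0.301 = 30.598 min; τ₂ = 2.29/0.301 = 7.6080 min.
Solving the cascade with C₁(0)=C₂(0)=0 gives C₂(t) = C_in[1 − (τ₁ e^(−t/τ₁) − τ₂ e^(−t/τ₂))/(τ₁ − τ₂)].
At t = 26.5: e^(−t/τ₁) = 0.42060, e^(−t/τ₂) = 0.030709.
C₂ = 2.79·[1 − (30.598·0.42060 − 7.6080·0.030709)/(22.990)] = 2.79·0.45037 = 1.2565 mg/L.

1.26 mg/L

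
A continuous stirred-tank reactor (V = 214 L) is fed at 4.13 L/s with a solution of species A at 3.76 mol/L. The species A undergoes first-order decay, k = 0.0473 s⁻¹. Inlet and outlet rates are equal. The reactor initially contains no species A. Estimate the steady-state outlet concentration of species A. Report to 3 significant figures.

Species balance: V dC/dt = Q C_in − Q C − k V C.
Steady state (dC/dt = 0): C_ss = Q C_in/(Q + kV) = C_in/(1 + kV/Q).
C_ss = 4.13·3.76/(4.13 + 0.0473·214) = 15.529/14.252 = 1.0896 mol/L.

1.09 mol/L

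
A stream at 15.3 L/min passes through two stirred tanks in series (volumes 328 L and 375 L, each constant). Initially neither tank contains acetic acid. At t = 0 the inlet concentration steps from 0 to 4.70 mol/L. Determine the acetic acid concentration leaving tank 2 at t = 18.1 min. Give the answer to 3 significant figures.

0.880 mol/L

Species balance on tank i: dCᵢ/dt = (Cᵢ₋₁ − Cᵢ)/τᵢ with τᵢ = Vᵢ/Q.
τ₁ = 328/15.3 = 21.438 min; τ₂ = 375/15.3 = 24.510 min.
Tank 1: C₁ = C_in(1 − e^(−t/τ₁)). Tank 2 (τ₁ ≠ τ₂): C₂ = C_in[1 − (τ₁ e^(−t/τ₁) − τ₂ e^(−t/τ₂))/(τ₁ − τ₂)].
At t = 18.1: e^(−t/τ₁) = 0.42986, e^(−t/τ₂) = 0.47784.
C₂ = 4.70·[1 − (21.438·0.42986 − 24.510·0.47784)/(-3.0719)] = 4.70·0.18731 = 0.88038 mol/L.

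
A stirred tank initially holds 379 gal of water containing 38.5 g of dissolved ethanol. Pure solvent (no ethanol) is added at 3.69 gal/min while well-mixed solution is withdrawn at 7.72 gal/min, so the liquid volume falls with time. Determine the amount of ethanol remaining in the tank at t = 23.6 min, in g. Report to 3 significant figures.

22.1 g

Total volume: dV/dt = Q_in − Q_out = -4.0300 gal/min, so V(t) = 379 − 4.0300 t and V(23.6) = 283.89 gal.
Solute balance: dm/dt = 0 − Q_out C = −Q_out m/V(t).
Separate: dm/m = −Q_out dt/V(t) ⇒ ln(m/m₀) = −(Q_out/(Q_in−Q_out)) ln(V/V₀).
m = m₀ (V₀/V)^(Q_out/(Q_in−Q_out)) = 38.5 × (379/283.89)^(-1.9156) = 22.135 g.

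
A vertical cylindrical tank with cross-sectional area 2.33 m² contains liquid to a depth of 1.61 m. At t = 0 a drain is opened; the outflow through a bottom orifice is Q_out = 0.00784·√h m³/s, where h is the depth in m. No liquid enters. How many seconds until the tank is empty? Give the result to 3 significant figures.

Mass balance (ρ constant): A dh/dt = −0.00784 √h.
∫ h^(−1/2) dh = −(0.00784/A) ∫ dt, giving 2√h = 2√h₀ − (0.00784/A) t.
Set h = 0: 2√h₀ = (0.00784/A) t_empty ⇒ t_empty = 2A√h₀/0.00784.
t_empty = 2·2.33·√1.61/0.00784 = 4.6600·1.2689/0.00784 = 754.19 s.

754 s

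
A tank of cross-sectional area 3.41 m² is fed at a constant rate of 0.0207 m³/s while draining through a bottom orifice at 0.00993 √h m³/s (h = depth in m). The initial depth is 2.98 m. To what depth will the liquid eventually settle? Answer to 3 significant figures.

4.35 m

A dh/dt = Q_in − 0.00993 √h. Steady state requires inflow = outflow:
Q_in = 0.00993 √h_ss ⇒ √h_ss = 0.0207/0.00993 = 2.0846.
h_ss = 2.0846² = 4.3455 m. (Since h₀ = 2.98 m < h_ss, the level will rise toward this value.)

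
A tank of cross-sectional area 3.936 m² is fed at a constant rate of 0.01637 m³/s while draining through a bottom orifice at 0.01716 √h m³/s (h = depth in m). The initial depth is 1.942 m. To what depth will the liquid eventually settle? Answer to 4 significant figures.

0.9100 m

Accumulation of liquid (constant cross-section A): A dh/dt = Q_in − 0.01716 √h. At steady state dh/dt = 0:
Q_in = 0.01716 √h_ss ⇒ √h_ss = 0.01637/0.01716 = 0.953963.
h_ss = 0.953963² = 0.910045 m. (Since h₀ = 1.942 m > h_ss, the level will fall toward this value.)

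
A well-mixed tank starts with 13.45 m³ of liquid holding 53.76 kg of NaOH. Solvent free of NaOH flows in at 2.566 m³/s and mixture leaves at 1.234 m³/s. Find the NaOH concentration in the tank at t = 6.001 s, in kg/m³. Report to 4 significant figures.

Let m(t) be the amount of NaOH. Volume: V(t) = V₀ + (Q_in − Q_out) t = 13.45 + 1.33200 t; V(6.001) = 21.4433 m³.
Species balance (pure solvent in): dm/dt = −Q_out · m/V(t).
Separate: dm/m = −Q_out dt/V(t) ⇒ ln(m/m₀) = −(Q_out/(Q_in−Q_out)) ln(V/V₀).
m = m₀ (V₀/V)^(Q_out/(Q_in−Q_out)) = 53.76 × (13.45/21.4433)^(0.926426) = 34.8974 kg.
C = m/V = 34.8974/21.4433 = 1.62742 kg/m³.

1.627 kg/m³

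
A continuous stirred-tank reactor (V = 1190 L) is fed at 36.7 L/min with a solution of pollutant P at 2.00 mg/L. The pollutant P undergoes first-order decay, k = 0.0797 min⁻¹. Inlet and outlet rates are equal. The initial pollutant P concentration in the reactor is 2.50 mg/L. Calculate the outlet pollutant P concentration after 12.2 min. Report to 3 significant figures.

V dC/dt = Q(C_in − C) − k V C.
This is linear with rate a = Q/V + k = 0.11054 min⁻¹.
C_ss = Q C_in/(Q + kV) = 0.55799 mg/L; C(t) = C_ss + (C₀ − C_ss) e^(−a t).
C(12.2) = 0.55799 + (1.9420)·e^(−0.11054·12.2) = 0.55799 + (1.9420)·0.25961 = 1.0621 mg/L.

1.06 mg/L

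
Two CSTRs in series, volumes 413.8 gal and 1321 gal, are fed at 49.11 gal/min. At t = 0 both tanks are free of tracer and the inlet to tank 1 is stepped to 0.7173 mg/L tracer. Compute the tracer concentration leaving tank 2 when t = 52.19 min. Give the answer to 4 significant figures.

Time constants: τᵢ = Vᵢ/Q for each well-mixed tank.
τ₁ = 413.8/49.11 = 8.42598 min; τ₂ = 1321/49.11 = 26.8988 min.
Solving the cascade with C₁(0)=C₂(0)=0 gives C₂(t) = C_in[1 − (τ₁ e^(−t/τ₁) − τ₂ e^(−t/τ₂))/(τ₁ − τ₂)].
At t = 52.19: e^(−t/τ₁) = 0.00204177, e^(−t/τ₂) = 0.143670.
C₂ = 0.7173·[1 − (8.42598·0.00204177 − 26.8988·0.143670)/(-18.4728)] = 0.7173·0.791729 = 0.567907 mg/L.

0.5679 mg/L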